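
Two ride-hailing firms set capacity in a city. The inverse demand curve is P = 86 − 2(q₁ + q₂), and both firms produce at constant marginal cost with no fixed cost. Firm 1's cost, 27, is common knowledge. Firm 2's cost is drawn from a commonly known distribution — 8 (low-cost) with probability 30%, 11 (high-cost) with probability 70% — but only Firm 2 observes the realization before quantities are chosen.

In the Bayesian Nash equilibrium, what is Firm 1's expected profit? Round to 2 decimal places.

98.47

Type-c best response for Firm 2: q₂(c) = (86 − c)/4 − q₁/2.
Firm 1 maximizes expected profit; its first-order condition is 86 − 4q₁ − 2E[q₂] − 27 = 0.
Substituting E[q₂] and solving: E[c₂] = 10.1, so q₁ = (86 − 2·27 + 10.1)/6 = 7.01667.
E[P] = 86 − 2·(q₁ + E[q₂]) = 41.0333; Firm 1's expected profit = (E[P] − 27)·q₁ = (41.0333 − 27)·7.01667 = 98.4672.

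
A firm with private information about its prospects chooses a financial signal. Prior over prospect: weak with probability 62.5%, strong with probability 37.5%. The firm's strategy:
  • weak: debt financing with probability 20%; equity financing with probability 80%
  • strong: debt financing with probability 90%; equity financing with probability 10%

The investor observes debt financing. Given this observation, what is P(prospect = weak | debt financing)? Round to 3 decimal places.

0.270

P(debt financing) = 0.625·0.2 + 0.375·0.9 = 0.4625
P(weak | debt financing) = (0.625·0.2) / 0.4625 = 0.125 / 0.4625 = 0.27027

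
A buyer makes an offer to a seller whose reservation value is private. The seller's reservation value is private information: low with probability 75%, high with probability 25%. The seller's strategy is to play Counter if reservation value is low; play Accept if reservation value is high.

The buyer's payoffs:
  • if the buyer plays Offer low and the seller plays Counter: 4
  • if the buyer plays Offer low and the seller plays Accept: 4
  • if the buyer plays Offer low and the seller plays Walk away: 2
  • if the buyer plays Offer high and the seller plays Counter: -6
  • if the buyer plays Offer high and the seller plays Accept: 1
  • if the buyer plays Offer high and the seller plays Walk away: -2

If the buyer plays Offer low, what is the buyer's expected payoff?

Take the expectation over the seller's reservation value, weighting each type's action by its prior probability.
E[Offer low] = 0.75·4 + 0.25·4 = 3 + 1 = 4

4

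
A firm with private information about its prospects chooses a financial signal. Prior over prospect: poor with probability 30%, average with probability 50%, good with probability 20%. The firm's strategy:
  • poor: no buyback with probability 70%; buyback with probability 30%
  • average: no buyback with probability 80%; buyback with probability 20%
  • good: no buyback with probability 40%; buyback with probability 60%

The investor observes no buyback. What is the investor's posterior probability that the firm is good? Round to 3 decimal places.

P(no buyback) = 0.3·0.7 + 0.5·0.8 + 0.2·0.4 = 0.69
P(good | no buyback) = (0.2·0.4) / 0.69 = 0.08 / 0.69 = 0.115942

0.116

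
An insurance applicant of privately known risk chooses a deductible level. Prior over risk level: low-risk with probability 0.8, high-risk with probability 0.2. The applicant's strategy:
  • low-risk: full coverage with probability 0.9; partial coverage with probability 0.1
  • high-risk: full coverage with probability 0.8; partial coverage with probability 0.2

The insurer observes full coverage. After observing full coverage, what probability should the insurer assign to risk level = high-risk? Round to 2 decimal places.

0.18

P(full coverage) = 0.8·0.9 + 0.2·0.8 = 0.88
P(high-risk | full coverage) = (0.2·0.8) / 0.88 = 0.16 / 0.88 = 0.181818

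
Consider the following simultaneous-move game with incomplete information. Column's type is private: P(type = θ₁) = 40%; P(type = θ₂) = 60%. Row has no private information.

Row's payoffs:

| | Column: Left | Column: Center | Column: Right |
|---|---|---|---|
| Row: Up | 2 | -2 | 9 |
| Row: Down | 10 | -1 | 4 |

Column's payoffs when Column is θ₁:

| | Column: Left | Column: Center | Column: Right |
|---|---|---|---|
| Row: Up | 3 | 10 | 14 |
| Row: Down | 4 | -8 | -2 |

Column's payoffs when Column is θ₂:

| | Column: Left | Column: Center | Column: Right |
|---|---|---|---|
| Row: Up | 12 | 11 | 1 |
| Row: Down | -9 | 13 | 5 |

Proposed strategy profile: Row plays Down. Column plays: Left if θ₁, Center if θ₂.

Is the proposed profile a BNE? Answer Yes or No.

A profile is a BNE iff every type of every player is best-responding given beliefs about the other side.
Row plays Down: E[Down] = 0.4·(10) + 0.6·(-1) = 3.4; E[Up] = -0.4. Best-responding. ✓
Column (type θ₁), facing Down: Left gives 4, Center gives -8, Right gives -2. Proposed Left is best. ✓
Column (type θ₂), facing Down: Left gives -9, Center gives 13, Right gives 5. Proposed Center is best. ✓

Yes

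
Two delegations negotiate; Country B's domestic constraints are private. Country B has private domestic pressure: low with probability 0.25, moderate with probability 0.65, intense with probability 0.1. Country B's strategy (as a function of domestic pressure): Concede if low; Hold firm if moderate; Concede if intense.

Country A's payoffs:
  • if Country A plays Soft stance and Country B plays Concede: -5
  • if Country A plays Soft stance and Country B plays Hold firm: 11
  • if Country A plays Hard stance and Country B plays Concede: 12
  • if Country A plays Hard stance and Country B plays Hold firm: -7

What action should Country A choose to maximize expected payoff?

Compute Country A's expected payoff for each action, taking the expectation over Country B's type.
E[Soft stance] = 0.25·(-5) + 0.65·(11) + 0.1·(-5) = 5.4
E[Hard stance] = 0.25·(12) + 0.65·(-7) + 0.1·(12) = -0.35
Best response: Soft stance (5.4 is the largest).

Soft stance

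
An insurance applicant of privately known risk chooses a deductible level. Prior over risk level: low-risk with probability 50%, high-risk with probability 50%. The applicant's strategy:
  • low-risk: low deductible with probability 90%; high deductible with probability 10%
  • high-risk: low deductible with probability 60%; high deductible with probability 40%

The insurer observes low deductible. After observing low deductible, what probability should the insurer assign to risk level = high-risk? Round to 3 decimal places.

0.400

P(low deductible) = 0.5·0.9 + 0.5·0.6 = 0.75
P(high-risk | low deductible) = (0.5·0.6) / 0.75 = 0.3 / 0.75 = 0.4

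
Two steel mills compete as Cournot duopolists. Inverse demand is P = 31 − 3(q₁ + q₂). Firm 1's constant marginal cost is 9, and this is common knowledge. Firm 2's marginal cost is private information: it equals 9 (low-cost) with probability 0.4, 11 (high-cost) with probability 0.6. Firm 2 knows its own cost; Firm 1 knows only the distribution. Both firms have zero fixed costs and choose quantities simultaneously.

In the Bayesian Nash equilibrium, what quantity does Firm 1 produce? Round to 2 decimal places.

2.58

Each type of Firm 2 best-responds to q₁; Firm 1 best-responds to the expected q₂ over Firm 2's types.
Firm 2 with cost c maximizes (31 − 3(q₁+q₂) − c)·q₂, giving q₂(c) = (31 − c − 3q₁)/6.
E[c₂] = 0.4·9 + 0.6·11 = 10.2
Firm 1's FOC against E[q₂] yields q₁ = (31 − 2·9 + E[c₂])/9 = (31 − 18 + 10.2)/9 = 2.57778.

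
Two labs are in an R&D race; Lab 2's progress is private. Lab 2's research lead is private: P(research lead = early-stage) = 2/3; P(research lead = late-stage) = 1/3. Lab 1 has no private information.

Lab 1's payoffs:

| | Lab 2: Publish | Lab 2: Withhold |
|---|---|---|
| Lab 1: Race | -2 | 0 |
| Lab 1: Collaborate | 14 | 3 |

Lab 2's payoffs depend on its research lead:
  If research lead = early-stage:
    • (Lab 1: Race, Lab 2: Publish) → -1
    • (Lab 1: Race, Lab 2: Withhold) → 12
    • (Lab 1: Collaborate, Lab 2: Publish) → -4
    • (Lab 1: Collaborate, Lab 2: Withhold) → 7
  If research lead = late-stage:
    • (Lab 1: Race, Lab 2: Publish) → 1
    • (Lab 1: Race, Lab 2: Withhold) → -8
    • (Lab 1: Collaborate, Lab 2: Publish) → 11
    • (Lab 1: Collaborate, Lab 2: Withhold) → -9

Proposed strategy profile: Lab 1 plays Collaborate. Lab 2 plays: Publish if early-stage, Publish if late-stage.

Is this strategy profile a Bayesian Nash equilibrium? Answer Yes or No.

A profile is a BNE iff every type of every player is best-responding given beliefs about the other side.
Lab 1 plays Collaborate: E[Collaborate] = 2/3·(14) + 1/3·(14) = 14; E[Race] = -2. Best-responding. ✓
Lab 2 (research lead early-stage), facing Collaborate: Publish gives -4, Withhold gives 7. Proposed Publish is not best — profitable deviation exists. ✗
Lab 2 (research lead late-stage), facing Collaborate: Publish gives 11, Withhold gives -9. Proposed Publish is best. ✓

No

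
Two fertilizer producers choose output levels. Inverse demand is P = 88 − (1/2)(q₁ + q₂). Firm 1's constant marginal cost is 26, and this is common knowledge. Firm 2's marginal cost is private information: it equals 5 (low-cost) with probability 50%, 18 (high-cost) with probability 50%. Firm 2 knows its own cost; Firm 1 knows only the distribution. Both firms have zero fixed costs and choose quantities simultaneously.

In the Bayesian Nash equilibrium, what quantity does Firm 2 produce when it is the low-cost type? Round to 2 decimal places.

67.17

Type-c best response for Firm 2: q₂(c) = (88 − c) − q₁/2.
Firm 1 maximizes expected profit; its first-order condition is 88 − q₁ − (1/2)E[q₂] − 26 = 0.
Substituting E[q₂] and solving: E[c₂] = 11.5, so q₁ = (88 − 2·26 + 11.5)/(3/2) = 31.6667.
q₂(low-cost) = (88 − 5 − (1/2)·31.6667) = 67.1667.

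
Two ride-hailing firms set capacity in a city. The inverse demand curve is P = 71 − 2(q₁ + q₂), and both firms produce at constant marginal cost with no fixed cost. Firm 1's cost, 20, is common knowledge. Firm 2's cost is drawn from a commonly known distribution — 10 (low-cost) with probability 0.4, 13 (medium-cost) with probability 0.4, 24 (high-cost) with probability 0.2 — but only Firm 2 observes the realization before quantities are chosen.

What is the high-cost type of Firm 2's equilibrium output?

8

Firm 2 with cost c maximizes (71 − 2(q₁+q₂) − c)·q₂, giving q₂(c) = (71 − c − 2q₁)/4.
E[c₂] = 0.4·10 + 0.4·13 + 0.2·24 = 14
Firm 1's FOC against E[q₂] yields q₁ = (71 − 2·20 + E[c₂])/6 = (71 − 40 + 14)/6 = 7.5.
q₂(high-cost) = (71 − 24 − 2·7.5)/4 = 8.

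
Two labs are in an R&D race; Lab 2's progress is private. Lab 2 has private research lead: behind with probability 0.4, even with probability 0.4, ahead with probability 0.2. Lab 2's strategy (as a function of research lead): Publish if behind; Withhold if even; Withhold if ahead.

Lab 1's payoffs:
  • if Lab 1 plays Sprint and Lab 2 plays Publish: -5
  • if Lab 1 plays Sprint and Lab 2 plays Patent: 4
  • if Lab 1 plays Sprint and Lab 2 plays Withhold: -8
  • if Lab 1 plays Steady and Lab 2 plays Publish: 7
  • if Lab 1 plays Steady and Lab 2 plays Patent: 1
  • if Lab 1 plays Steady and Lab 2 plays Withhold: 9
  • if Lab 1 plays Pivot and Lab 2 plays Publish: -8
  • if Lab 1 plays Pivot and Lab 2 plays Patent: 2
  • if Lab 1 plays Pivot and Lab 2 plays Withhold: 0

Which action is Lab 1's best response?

Steady

E[Sprint] = 0.4·(-5) + 0.4·(-8) + 0.2·(-8) = -6.8
E[Steady] = 0.4·(7) + 0.4·(9) + 0.2·(9) = 8.2
E[Pivot] = 0.4·(-8) + 0.4·(0) + 0.2·(0) = -3.2
Best response: Steady (8.2 is the largest).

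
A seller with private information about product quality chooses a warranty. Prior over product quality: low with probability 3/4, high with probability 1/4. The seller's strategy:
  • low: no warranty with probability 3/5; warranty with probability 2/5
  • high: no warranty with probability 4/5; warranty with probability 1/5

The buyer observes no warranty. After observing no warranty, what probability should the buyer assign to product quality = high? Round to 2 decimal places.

0.31

P(no warranty) = (3/4)·(3/5) + (1/4)·(4/5) = 13/20
P(high | no warranty) = ((1/4)·(4/5)) / (13/20) = (1/5) / (13/20) = 4/13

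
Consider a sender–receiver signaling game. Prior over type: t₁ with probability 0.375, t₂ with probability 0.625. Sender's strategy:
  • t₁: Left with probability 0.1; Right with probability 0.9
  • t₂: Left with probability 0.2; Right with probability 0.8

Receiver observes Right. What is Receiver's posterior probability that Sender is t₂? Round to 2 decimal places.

0.60

P(Right) = 0.375·0.9 + 0.625·0.8 = 0.8375
P(t₂ | Right) = (0.625·0.8) / 0.8375 = 0.5 / 0.8375 = 0.597015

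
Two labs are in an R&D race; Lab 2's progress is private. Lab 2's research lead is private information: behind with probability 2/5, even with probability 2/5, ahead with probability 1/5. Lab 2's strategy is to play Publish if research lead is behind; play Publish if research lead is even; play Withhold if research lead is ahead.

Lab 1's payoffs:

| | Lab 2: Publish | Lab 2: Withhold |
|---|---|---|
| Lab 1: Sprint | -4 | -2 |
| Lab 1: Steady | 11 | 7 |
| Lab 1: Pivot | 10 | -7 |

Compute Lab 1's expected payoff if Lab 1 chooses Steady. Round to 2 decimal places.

10.20

E[Steady] = 2/5·11 + 2/5·11 + 1/5·7 = 22/5 + 22/5 + 7/5 = 51/5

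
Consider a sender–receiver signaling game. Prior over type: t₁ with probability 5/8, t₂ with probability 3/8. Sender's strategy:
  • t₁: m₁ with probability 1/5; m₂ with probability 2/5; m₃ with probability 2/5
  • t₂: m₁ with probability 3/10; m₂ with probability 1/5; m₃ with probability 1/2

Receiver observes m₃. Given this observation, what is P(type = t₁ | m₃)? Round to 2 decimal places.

0.57

P(m₃) = (5/8)·(2/5) + (3/8)·(1/2) = 7/16
P(t₁ | m₃) = ((5/8)·(2/5)) / (7/16) = (1/4) / (7/16) = 4/7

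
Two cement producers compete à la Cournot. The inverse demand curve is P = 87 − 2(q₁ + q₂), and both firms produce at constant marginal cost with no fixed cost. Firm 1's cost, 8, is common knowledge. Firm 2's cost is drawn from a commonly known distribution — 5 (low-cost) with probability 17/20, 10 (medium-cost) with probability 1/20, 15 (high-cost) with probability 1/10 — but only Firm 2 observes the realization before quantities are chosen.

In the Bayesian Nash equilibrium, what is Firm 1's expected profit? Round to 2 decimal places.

331.53

Type-c best response for Firm 2: q₂(c) = (87 − c)/4 − q₁/2.
Firm 1 maximizes expected profit; its first-order condition is 87 − 4q₁ − 2E[q₂] − 8 = 0.
Substituting E[q₂] and solving: E[c₂] = 6.25, so q₁ = (87 − 2·8 + 6.25)/6 = 12.875.
E[P] = 87 − 2·(q₁ + E[q₂]) = 33.75; Firm 1's expected profit = (E[P] − 8)·q₁ = (33.75 − 8)·12.875 = 331.531.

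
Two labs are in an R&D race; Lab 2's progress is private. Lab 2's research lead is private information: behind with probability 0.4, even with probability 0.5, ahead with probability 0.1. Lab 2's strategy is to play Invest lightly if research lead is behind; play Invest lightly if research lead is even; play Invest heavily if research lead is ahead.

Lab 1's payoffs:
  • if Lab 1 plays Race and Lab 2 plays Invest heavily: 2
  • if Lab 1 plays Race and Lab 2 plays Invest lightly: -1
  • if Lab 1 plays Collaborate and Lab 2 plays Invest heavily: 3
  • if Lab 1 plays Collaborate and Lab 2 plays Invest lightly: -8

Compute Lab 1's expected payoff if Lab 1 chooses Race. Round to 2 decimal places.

-0.70

E[Race] = 0.4·(-1) + 0.5·(-1) + 0.1·2 = (-0.4) + (-0.5) + 0.2 = -0.7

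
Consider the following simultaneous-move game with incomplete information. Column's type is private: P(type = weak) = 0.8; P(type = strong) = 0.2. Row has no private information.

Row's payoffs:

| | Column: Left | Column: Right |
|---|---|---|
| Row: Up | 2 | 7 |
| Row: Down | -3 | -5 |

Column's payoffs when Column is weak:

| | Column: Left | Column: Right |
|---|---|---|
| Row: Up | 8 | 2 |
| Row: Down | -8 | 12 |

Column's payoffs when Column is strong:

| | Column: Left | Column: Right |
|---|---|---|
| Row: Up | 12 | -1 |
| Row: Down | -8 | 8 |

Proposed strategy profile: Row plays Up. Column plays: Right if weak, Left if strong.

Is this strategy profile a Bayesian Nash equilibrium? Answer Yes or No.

No

Row plays Up: E[Up] = 0.8·(7) + 0.2·(2) = 6; E[Down] = -4.6. Best-responding. ✓
Column (type weak), facing Up: Left gives 8, Right gives 2. Proposed Right is not best — profitable deviation exists. ✗
Column (type strong), facing Up: Left gives 12, Right gives -1. Proposed Left is best. ✓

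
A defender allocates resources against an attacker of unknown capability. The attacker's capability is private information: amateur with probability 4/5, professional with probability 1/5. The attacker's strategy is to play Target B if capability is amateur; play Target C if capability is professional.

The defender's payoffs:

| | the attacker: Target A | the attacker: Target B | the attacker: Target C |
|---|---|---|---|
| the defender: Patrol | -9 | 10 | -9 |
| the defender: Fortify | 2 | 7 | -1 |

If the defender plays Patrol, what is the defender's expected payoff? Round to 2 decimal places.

Take the expectation over the attacker's capability, weighting each type's action by its prior probability.
E[Patrol] = 4/5·10 + 1/5·(-9) = 8 + (-9/5) = 31/5

6.20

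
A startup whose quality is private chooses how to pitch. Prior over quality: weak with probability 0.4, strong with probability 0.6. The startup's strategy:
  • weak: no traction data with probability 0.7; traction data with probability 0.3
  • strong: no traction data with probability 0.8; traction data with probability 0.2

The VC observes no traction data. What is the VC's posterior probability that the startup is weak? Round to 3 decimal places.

P(no traction data) = 0.4·0.7 + 0.6·0.8 = 0.76
P(weak | no traction data) = (0.4·0.7) / 0.76 = 0.28 / 0.76 = 0.368421

0.368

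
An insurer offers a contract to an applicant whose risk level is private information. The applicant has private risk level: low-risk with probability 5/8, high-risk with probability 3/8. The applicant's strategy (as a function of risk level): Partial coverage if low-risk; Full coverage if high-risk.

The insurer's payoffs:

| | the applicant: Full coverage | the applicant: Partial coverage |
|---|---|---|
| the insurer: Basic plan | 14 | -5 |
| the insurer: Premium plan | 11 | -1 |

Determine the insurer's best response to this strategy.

Premium plan

Compute the insurer's expected payoff for each action, taking the expectation over the applicant's type.
E[Basic plan] = 5/8·(-5) + 3/8·(14) = 17/8
E[Premium plan] = 5/8·(-1) + 3/8·(11) = 7/2
Best response: Premium plan (7/2 is the largest).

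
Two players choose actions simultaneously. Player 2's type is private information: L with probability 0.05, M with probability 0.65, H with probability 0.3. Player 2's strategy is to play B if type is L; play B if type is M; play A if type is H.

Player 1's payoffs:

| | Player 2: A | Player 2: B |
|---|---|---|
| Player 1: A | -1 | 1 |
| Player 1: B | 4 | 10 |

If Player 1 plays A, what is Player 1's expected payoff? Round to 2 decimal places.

0.40

E[A] = 0.05·1 + 0.65·1 + 0.3·(-1) = 0.05 + 0.65 + (-0.3) = 0.4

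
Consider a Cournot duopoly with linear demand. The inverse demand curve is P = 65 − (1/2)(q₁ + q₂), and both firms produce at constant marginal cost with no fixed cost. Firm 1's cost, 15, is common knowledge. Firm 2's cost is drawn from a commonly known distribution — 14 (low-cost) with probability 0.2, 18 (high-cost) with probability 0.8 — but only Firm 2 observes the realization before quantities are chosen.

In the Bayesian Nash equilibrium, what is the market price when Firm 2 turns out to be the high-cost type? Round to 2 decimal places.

32.80

Each type of Firm 2 best-responds to q₁; Firm 1 best-responds to the expected q₂ over Firm 2's types.
Firm 2 with cost c maximizes (65 − (1/2)(q₁+q₂) − c)·q₂, giving q₂(c) = (65 − c − (1/2)q₁).
E[c₂] = 0.2·14 + 0.8·18 = 17.2
Firm 1's FOC against E[q₂] yields q₁ = (65 − 2·15 + E[c₂])/(3/2) = (65 − 30 + 17.2)/(3/2) = 34.8.
q₂(high-cost) = 29.6, so P = 65 − (1/2)·(34.8 + 29.6) = 32.8.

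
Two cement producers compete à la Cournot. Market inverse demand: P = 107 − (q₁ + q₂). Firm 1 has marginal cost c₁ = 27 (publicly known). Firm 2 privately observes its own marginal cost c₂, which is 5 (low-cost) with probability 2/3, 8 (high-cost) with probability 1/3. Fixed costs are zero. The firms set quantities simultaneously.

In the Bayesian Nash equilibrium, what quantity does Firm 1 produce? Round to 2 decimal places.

Firm 2 with cost c maximizes (107 − (q₁+q₂) − c)·q₂, giving q₂(c) = (107 − c − q₁)/2.
E[c₂] = 2/3·5 + 1/3·8 = 6
Firm 1's FOC against E[q₂] yields q₁ = (107 − 2·27 + E[c₂])/3 = (107 − 54 + 6)/3 = 19.6667.

19.67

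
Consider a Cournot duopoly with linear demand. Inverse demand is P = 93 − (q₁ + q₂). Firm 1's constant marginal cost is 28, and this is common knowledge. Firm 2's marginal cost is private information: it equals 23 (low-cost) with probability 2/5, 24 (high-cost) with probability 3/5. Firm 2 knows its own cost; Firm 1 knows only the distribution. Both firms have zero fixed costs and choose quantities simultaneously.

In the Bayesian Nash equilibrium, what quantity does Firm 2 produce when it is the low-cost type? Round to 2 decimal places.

24.90

Type-c best response for Firm 2: q₂(c) = (93 − c)/2 − q₁/2.
Firm 1 maximizes expected profit; its first-order condition is 93 − 2q₁ − E[q₂] − 28 = 0.
Substituting E[q₂] and solving: E[c₂] = 23.6, so q₁ = (93 − 2·28 + 23.6)/3 = 20.2.
q₂(low-cost) = (93 − 23 − 20.2)/2 = 24.9.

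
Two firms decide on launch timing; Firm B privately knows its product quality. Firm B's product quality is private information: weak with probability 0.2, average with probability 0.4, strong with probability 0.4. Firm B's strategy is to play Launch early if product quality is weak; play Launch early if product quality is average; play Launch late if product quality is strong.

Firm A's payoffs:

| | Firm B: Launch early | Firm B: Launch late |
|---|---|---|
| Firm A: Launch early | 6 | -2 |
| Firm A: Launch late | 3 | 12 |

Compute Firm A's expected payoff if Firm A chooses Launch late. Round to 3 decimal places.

6.600

E[Launch late] = 0.2·3 + 0.4·3 + 0.4·12 = 0.6 + 1.2 + 4.8 = 6.6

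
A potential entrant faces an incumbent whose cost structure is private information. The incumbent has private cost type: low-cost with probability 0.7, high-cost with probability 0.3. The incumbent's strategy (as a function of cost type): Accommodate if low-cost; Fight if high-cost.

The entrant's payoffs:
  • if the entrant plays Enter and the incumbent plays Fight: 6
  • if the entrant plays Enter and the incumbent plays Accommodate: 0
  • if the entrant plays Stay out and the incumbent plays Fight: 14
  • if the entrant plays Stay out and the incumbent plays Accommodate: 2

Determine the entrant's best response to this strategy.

Stay out

E[Enter] = 0.7·(0) + 0.3·(6) = 1.8
E[Stay out] = 0.7·(2) + 0.3·(14) = 5.6
Best response: Stay out (5.6 is the largest).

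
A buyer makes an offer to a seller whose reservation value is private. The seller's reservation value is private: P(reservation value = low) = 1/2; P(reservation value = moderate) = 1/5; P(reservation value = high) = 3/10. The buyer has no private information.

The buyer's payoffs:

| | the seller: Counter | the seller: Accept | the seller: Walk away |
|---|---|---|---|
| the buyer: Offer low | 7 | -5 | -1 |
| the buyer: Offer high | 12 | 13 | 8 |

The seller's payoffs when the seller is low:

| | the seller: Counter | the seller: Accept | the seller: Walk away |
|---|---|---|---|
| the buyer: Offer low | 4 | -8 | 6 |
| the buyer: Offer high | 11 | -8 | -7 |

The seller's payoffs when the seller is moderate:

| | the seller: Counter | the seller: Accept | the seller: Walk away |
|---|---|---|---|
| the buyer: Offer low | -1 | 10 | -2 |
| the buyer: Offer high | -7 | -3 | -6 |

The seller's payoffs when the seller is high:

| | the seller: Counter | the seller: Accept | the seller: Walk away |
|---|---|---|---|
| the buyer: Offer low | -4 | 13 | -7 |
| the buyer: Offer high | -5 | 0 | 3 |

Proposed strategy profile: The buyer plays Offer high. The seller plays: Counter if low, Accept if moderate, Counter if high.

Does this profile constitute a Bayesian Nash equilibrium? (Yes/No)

No

The buyer plays Offer high: E[Offer high] = 1/2·(12) + 1/5·(13) + 3/10·(12) = 61/5; E[Offer low] = 23/5. Best-responding. ✓
The seller (reservation value low), facing Offer high: Counter gives 11, Accept gives -8, Walk away gives -7. Proposed Counter is best. ✓
The seller (reservation value moderate), facing Offer high: Counter gives -7, Accept gives -3, Walk away gives -6. Proposed Accept is best. ✓
The seller (reservation value high), facing Offer high: Counter gives -5, Accept gives 0, Walk away gives 3. Proposed Counter is not best — profitable deviation exists. ✗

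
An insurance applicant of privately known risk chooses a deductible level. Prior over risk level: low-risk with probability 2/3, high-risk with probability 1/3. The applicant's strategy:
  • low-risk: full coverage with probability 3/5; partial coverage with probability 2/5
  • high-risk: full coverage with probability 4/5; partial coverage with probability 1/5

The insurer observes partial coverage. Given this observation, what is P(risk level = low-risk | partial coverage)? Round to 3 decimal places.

0.800

P(partial coverage) = (2/3)·(2/5) + (1/3)·(1/5) = 1/3
P(low-risk | partial coverage) = ((2/3)·(2/5)) / (1/3) = (4/15) / (1/3) = 4/5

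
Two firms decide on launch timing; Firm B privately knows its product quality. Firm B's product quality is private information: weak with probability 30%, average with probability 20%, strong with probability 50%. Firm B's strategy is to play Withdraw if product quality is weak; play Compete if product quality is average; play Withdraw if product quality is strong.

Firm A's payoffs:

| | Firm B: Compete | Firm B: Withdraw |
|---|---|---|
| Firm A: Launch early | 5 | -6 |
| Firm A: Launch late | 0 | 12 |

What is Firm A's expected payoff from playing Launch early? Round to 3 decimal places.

-3.800

E[Launch early] = 0.3·(-6) + 0.2·5 + 0.5·(-6) = (-1.8) + 1 + (-3) = -3.8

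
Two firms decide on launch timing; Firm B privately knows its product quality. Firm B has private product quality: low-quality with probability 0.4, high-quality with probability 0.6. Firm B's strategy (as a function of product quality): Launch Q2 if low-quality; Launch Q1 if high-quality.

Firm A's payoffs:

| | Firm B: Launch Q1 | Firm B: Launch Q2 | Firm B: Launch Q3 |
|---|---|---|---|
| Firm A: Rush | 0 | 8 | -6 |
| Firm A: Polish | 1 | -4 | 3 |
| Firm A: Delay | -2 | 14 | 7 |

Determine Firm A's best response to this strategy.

Delay

E[Rush] = 0.4·(8) + 0.6·(0) = 3.2
E[Polish] = 0.4·(-4) + 0.6·(1) = -1
E[Delay] = 0.4·(14) + 0.6·(-2) = 4.4
Best response: Delay (4.4 is the largest).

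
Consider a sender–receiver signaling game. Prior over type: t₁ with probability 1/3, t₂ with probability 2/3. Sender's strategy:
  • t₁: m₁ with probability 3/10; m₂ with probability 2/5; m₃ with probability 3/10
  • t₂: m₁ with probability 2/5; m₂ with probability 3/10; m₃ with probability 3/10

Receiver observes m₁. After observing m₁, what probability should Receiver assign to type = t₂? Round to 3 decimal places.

P(m₁) = (1/3)·(3/10) + (2/3)·(2/5) = 11/30
P(t₂ | m₁) = ((2/3)·(2/5)) / (11/30) = (4/15) / (11/30) = 8/11

0.727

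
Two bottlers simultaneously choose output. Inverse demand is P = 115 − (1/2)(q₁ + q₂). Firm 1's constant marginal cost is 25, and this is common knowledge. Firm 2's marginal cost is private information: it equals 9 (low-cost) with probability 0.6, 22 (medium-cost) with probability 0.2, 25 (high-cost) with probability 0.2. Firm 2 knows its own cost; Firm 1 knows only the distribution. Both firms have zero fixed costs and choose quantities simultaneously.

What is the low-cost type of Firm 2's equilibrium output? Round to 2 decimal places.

Each type of Firm 2 best-responds to q₁; Firm 1 best-responds to the expected q₂ over Firm 2's types.
Firm 2 with cost c maximizes (115 − (1/2)(q₁+q₂) − c)·q₂, giving q₂(c) = (115 − c − (1/2)q₁).
E[c₂] = 0.6·9 + 0.2·22 + 0.2·25 = 14.8
Firm 1's FOC against E[q₂] yields q₁ = (115 − 2·25 + E[c₂])/(3/2) = (115 − 50 + 14.8)/(3/2) = 53.2.
q₂(low-cost) = (115 − 9 − (1/2)·53.2) = 79.4.

79.40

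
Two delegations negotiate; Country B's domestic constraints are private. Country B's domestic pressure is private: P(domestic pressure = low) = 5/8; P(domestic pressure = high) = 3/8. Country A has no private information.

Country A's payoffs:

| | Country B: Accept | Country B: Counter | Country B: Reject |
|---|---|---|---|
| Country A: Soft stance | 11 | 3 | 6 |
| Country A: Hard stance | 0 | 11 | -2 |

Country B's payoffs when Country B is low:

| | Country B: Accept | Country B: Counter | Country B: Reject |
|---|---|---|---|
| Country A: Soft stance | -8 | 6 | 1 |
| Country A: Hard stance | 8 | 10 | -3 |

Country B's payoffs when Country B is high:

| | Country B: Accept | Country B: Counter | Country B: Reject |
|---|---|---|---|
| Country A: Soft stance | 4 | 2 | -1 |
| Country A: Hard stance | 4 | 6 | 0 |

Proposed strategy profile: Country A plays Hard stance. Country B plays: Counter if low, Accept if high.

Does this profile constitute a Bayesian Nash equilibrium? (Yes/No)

No

Country A plays Hard stance: E[Hard stance] = 5/8·(11) + 3/8·(0) = 55/8; E[Soft stance] = 6. Best-responding. ✓
Country B (domestic pressure low), facing Hard stance: Accept gives 8, Counter gives 10, Reject gives -3. Proposed Counter is best. ✓
Country B (domestic pressure high), facing Hard stance: Accept gives 4, Counter gives 6, Reject gives 0. Proposed Accept is not best — profitable deviation exists. ✗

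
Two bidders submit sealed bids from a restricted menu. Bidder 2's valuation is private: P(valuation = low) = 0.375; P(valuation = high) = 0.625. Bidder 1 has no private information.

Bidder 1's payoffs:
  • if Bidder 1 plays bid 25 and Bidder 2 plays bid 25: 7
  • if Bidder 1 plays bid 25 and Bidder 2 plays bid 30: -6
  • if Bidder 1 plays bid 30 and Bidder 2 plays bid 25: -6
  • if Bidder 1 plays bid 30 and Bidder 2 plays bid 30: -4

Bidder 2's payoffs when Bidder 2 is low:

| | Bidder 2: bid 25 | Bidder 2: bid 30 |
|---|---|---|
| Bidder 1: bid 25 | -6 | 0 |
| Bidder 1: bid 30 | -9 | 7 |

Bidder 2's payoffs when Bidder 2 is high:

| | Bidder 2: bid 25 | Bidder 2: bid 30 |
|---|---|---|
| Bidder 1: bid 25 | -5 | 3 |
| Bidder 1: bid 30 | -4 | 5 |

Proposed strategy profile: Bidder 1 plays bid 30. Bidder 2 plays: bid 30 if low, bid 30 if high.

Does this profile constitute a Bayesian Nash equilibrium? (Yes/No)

Bidder 1 plays bid 30: E[bid 30] = 0.375·(-4) + 0.625·(-4) = -4; E[bid 25] = -6. Best-responding. ✓
Bidder 2 (valuation low), facing bid 30: bid 25 gives -9, bid 30 gives 7. Proposed bid 30 is best. ✓
Bidder 2 (valuation high), facing bid 30: bid 25 gives -4, bid 30 gives 5. Proposed bid 30 is best. ✓

Yes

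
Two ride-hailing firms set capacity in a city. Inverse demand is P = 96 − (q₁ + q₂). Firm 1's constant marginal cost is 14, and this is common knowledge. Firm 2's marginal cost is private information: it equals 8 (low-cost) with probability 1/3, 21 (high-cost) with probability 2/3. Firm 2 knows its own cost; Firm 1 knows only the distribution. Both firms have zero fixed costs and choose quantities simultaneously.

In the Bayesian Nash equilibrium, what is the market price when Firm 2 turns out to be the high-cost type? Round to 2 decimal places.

44.39

Firm 2 with cost c maximizes (96 − (q₁+q₂) − c)·q₂, giving q₂(c) = (96 − c − q₁)/2.
E[c₂] = 1/3·8 + 2/3·21 = 16.6667
Firm 1's FOC against E[q₂] yields q₁ = (96 − 2·14 + E[c₂])/3 = (96 − 28 + 16.6667)/3 = 28.2222.
q₂(high-cost) = 23.3889, so P = 96 − (28.2222 + 23.3889) = 44.3889.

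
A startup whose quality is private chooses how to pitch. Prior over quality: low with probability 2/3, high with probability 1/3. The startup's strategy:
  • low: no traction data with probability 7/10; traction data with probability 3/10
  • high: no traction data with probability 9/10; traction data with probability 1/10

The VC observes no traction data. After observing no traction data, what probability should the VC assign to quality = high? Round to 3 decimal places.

Apply Bayes' rule using the sender's strategy as the likelihood.
P(no traction data) = (2/3)·(7/10) + (1/3)·(9/10) = 23/30
P(high | no traction data) = ((1/3)·(9/10)) / (23/30) = (3/10) / (23/30) = 9/23

0.391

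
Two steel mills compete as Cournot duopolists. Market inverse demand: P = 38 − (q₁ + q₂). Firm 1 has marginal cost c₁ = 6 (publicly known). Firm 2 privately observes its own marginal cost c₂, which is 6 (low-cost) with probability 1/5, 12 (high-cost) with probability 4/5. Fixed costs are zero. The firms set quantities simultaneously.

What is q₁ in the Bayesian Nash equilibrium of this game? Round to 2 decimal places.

12.27

Each type of Firm 2 best-responds to q₁; Firm 1 best-responds to the expected q₂ over Firm 2's types.
Firm 2 with cost c maximizes (38 − (q₁+q₂) − c)·q₂, giving q₂(c) = (38 − c − q₁)/2.
E[c₂] = 1/5·6 + 4/5·12 = 10.8
Firm 1's FOC against E[q₂] yields q₁ = (38 − 2·6 + E[c₂])/3 = (38 − 12 + 10.8)/3 = 12.2667.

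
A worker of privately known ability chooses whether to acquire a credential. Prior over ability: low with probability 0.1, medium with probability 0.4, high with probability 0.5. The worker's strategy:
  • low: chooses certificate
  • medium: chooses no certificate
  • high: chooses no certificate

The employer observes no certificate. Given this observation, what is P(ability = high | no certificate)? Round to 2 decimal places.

0.56

P(no certificate) = 0.1·0 + 0.4·1 + 0.5·1 = 0.9
P(high | no certificate) = (0.5·1) / 0.9 = 0.5 / 0.9 = 0.555556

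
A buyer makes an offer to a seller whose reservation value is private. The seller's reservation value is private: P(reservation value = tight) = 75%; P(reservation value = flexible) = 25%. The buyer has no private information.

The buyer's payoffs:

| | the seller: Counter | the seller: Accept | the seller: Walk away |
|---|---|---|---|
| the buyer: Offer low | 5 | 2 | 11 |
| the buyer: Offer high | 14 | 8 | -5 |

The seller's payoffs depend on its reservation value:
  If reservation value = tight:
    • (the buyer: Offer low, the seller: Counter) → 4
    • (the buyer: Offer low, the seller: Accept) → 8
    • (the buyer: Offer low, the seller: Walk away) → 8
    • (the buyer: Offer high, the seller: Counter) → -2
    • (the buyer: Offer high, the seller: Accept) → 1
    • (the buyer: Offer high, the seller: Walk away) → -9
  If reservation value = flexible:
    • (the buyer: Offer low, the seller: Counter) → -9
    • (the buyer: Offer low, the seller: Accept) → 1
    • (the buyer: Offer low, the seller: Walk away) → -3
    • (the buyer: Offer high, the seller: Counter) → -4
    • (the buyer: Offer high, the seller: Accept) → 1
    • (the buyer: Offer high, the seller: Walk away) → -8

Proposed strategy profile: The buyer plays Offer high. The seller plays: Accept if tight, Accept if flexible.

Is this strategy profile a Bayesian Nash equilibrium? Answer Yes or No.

A profile is a BNE iff every type of every player is best-responding given beliefs about the other side.
The buyer plays Offer high: E[Offer high] = 0.75·(8) + 0.25·(8) = 8; E[Offer low] = 2. Best-responding. ✓
The seller (reservation value tight), facing Offer high: Counter gives -2, Accept gives 1, Walk away gives -9. Proposed Accept is best. ✓
The seller (reservation value flexible), facing Offer high: Counter gives -4, Accept gives 1, Walk away gives -8. Proposed Accept is best. ✓

Yes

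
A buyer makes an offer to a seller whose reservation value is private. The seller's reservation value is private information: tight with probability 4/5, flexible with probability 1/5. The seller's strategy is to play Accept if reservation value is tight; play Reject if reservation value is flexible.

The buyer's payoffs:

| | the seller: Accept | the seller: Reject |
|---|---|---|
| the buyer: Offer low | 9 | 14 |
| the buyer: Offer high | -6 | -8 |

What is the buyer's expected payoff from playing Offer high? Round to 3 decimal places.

-6.400

Take the expectation over the seller's reservation value, weighting each type's action by its prior probability.
E[Offer high] = 4/5·(-6) + 1/5·(-8) = (-24/5) + (-8/5) = -32/5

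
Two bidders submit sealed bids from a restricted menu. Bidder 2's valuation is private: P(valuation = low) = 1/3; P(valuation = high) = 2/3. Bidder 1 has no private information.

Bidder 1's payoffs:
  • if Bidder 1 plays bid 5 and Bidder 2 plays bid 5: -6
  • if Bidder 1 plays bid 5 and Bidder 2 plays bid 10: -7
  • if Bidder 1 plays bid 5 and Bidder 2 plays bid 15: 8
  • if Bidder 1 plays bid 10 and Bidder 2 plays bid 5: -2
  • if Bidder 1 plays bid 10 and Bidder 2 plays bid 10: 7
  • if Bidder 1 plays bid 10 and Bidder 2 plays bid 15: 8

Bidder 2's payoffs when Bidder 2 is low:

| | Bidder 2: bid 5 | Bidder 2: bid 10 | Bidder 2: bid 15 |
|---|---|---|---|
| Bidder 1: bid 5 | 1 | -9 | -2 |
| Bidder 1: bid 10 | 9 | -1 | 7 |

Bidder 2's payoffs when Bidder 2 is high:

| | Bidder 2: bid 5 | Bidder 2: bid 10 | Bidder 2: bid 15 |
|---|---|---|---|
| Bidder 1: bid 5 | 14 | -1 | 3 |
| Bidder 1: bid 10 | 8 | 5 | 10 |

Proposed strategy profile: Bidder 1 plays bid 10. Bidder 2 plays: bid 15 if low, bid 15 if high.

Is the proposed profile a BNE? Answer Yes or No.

No

A profile is a BNE iff every type of every player is best-responding given beliefs about the other side.
Bidder 1 plays bid 10: E[bid 10] = 1/3·(8) + 2/3·(8) = 8; E[bid 5] = 8. Best-responding. ✓
Bidder 2 (valuation low), facing bid 10: bid 5 gives 9, bid 10 gives -1, bid 15 gives 7. Proposed bid 15 is not best — profitable deviation exists. ✗
Bidder 2 (valuation high), facing bid 10: bid 5 gives 8, bid 10 gives 5, bid 15 gives 10. Proposed bid 15 is best. ✓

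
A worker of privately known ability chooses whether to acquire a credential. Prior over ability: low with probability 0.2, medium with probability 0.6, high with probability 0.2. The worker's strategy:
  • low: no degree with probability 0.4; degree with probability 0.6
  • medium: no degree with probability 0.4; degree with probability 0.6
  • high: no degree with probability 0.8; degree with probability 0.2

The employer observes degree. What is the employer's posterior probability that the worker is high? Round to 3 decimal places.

0.077

Apply Bayes' rule using the sender's strategy as the likelihood.
P(degree) = 0.2·0.6 + 0.6·0.6 + 0.2·0.2 = 0.52
P(high | degree) = (0.2·0.2) / 0.52 = 0.04 / 0.52 = 0.0769231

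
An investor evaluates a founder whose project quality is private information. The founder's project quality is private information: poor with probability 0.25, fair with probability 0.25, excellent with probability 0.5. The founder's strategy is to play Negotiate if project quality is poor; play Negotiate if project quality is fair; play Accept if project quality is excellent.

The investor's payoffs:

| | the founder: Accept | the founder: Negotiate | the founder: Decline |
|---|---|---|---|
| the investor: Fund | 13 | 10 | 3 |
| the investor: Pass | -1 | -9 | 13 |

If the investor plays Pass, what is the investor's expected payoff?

-5

E[Pass] = 0.25·(-9) + 0.25·(-9) + 0.5·(-1) = (-2.25) + (-2.25) + (-0.5) = -5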